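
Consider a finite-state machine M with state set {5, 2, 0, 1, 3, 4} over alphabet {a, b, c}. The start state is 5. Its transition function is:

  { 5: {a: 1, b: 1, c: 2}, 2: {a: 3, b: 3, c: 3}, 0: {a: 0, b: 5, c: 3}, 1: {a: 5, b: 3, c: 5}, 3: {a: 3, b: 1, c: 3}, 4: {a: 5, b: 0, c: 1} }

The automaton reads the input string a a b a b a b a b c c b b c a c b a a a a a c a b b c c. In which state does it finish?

3

Trace: 5 -a-> 1 -a-> 5 -b-> 1 -a-> 5 -b-> 1 -a-> 5 -b-> 1 -a-> 5 -b-> 1 -c-> 5 -c-> 2 -b-> 3 -b-> 1 -c-> 5 -a-> 1 -c-> 5 -b-> 1 -a-> 5 -a-> 1 -a-> 5 -a-> 1 -a-> 5 -c-> 2 -a-> 3 -b-> 1 -b-> 3 -c-> 3 -c-> 3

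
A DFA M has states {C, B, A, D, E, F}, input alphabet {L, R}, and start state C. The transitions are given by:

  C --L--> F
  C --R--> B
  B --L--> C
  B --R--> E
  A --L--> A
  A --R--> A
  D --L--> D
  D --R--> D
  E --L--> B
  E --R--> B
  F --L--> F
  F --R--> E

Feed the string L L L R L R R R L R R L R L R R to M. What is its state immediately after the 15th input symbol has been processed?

B

start at C
read 'L': C → F
read 'L': F → F
read 'L': F → F
read 'R': F → E
read 'L': E → B
read 'R': B → E
read 'R': E → B
read 'R': B → E
read 'L': E → B
read 'R': B → E
read 'R': E → B
read 'L': B → C
read 'R': C → B
read 'L': B → C
read 'R': C → B
After 15 symbols: B.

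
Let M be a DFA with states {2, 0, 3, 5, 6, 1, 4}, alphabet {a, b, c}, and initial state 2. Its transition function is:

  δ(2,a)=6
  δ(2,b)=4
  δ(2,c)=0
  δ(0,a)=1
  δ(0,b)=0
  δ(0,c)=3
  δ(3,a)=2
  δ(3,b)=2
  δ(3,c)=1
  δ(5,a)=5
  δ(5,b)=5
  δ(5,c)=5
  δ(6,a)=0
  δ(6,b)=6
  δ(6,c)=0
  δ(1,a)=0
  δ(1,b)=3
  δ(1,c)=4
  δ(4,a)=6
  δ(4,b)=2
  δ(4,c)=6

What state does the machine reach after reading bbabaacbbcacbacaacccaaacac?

0

2 → 4 → 2 → 6 → 6 → 0 → 1 → 4 → 2 → 4 → 6 → 0 → 3 → 2 → 6 → 0 → 1 → 0 → 3 → 1 → 4 → 6 → 0 → 1 → 4 → 6 → 0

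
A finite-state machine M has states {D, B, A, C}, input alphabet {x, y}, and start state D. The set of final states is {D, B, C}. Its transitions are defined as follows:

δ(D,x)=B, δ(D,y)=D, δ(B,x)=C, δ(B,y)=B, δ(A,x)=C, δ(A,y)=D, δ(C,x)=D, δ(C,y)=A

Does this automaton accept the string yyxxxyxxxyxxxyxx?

Yes

start at D
read 'y': D → D
read 'y': D → D
read 'x': D → B
read 'x': B → C
read 'x': C → D
read 'y': D → D
read 'x': D → B
read 'x': B → C
read 'x': C → D
read 'y': D → D
read 'x': D → B
read 'x': B → C
read 'x': C → D
read 'y': D → D
read 'x': D → B
read 'x': B → C
End state C is accepting.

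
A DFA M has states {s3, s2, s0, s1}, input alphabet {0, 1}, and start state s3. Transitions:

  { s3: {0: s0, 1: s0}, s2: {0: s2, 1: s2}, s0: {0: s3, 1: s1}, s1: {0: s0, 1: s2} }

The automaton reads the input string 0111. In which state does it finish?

s3 → s0 → s1 → s2 → s2

s2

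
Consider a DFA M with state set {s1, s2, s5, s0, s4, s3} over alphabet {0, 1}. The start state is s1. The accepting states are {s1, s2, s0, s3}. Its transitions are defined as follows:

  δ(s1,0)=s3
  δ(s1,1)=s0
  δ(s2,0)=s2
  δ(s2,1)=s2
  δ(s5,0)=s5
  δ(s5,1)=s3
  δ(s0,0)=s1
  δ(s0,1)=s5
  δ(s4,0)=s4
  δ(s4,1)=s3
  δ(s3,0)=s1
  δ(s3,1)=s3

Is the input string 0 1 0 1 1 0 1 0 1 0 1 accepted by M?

Yes

start at s1
read '0': s1 → s3
read '1': s3 → s3
read '0': s3 → s1
read '1': s1 → s0
read '1': s0 → s5
read '0': s5 → s5
read '1': s5 → s3
read '0': s3 → s1
read '1': s1 → s0
read '0': s0 → s1
read '1': s1 → s0
End state s0 is accepting.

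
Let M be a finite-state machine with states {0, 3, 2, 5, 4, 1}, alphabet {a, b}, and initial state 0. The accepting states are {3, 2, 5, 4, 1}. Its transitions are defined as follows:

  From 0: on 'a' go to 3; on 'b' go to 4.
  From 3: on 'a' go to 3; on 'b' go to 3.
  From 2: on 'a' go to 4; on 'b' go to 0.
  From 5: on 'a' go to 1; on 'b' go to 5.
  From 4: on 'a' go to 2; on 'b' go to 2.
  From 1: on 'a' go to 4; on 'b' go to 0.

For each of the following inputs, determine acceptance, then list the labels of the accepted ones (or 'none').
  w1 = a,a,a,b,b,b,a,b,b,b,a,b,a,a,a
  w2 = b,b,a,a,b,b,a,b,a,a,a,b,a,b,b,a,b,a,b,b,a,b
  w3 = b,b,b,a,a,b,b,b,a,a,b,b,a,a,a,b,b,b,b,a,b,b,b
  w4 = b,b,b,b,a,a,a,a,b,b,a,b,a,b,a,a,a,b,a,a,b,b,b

w1, w2, w3, w4

w1: 0 → 3 → 3 → 3 → 3 → 3 → 3 → 3 → 3 → 3 → 3 → 3 → 3 → 3 → 3 → 3  → end 3, accepted
w2: 0 → 4 → 2 → 4 → 2 → 0 → 4 → 2 → 0 → 3 → 3 → 3 → 3 → 3 → 3 → 3 → 3 → 3 → 3 → 3 → 3 → 3 → 3  → end 3, accepted
w3: 0 → 4 → 2 → 0 → 3 → 3 → 3 → 3 → 3 → 3 → 3 → 3 → 3 → 3 → 3 → 3 → 3 → 3 → 3 → 3 → 3 → 3 → 3 → 3  → end 3, accepted
w4: 0 → 4 → 2 → 0 → 4 → 2 → 4 → 2 → 4 → 2 → 0 → 3 → 3 → 3 → 3 → 3 → 3 → 3 → 3 → 3 → 3 → 3 → 3 → 3  → end 3, accepted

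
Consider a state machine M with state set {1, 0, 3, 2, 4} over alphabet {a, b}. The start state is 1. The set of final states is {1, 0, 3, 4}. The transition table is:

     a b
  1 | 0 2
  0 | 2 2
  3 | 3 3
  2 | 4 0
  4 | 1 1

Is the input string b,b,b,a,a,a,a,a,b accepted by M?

1 → 2 → 0 → 2 → 4 → 1 → 0 → 2 → 4 → 1
End state 1 is accepting.

Yes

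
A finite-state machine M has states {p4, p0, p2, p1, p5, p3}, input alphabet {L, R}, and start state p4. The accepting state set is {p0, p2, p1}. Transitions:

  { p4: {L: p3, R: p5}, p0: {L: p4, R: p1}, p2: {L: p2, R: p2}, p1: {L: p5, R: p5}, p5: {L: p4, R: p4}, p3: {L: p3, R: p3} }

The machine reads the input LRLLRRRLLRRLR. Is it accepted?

p4 → p3 → p3 → p3 → p3 → p3 → p3 → p3 → p3 → p3 → p3 → p3 → p3 → p3
End state p3 is not accepting.

No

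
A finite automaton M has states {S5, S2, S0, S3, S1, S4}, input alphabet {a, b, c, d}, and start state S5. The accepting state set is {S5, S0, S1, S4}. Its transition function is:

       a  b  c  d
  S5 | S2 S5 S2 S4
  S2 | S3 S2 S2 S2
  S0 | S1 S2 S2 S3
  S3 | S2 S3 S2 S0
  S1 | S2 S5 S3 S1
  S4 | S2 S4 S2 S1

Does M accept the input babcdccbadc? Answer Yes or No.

No

start at S5
read 'b': S5 → S5
read 'a': S5 → S2
read 'b': S2 → S2
read 'c': S2 → S2
read 'd': S2 → S2
read 'c': S2 → S2
read 'c': S2 → S2
read 'b': S2 → S2
read 'a': S2 → S3
read 'd': S3 → S0
read 'c': S0 → S2
End state S2 is not accepting.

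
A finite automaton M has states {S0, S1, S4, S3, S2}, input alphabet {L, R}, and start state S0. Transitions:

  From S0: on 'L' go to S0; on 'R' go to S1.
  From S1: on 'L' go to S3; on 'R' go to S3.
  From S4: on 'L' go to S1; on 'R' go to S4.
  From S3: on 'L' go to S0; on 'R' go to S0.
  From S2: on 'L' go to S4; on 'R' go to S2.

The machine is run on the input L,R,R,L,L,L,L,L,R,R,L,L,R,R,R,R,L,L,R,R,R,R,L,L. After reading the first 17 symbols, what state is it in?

S3

S0 → S0 → S1 → S3 → S0 → S0 → S0 → S0 → S0 → S1 → S3 → S0 → S0 → S1 → S3 → S0 → S1 → S3
After 17 symbols: S3.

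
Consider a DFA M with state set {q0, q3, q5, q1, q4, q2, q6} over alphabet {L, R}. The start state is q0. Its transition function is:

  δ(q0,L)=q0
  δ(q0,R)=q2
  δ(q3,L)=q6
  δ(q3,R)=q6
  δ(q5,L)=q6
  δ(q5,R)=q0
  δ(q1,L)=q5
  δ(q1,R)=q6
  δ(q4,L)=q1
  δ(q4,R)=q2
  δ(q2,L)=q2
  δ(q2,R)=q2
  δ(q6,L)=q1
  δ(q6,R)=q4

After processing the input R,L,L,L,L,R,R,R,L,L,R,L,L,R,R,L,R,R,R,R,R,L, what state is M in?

q0 → q2 → q2 → q2 → q2 → q2 → q2 → q2 → q2 → q2 → q2 → q2 → q2 → q2 → q2 → q2 → q2 → q2 → q2 → q2 → q2 → q2 → q2

q2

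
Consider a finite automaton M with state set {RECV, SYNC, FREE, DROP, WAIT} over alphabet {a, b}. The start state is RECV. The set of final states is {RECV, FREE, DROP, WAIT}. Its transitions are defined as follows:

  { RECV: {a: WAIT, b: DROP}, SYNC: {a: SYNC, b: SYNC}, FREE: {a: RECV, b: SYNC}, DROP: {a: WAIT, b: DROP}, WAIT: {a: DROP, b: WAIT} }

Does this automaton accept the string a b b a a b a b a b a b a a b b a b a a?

Yes

Trace: RECV -a-> WAIT -b-> WAIT -b-> WAIT -a-> DROP -a-> WAIT -b-> WAIT -a-> DROP -b-> DROP -a-> WAIT -b-> WAIT -a-> DROP -b-> DROP -a-> WAIT -a-> DROP -b-> DROP -b-> DROP -a-> WAIT -b-> WAIT -a-> DROP -a-> WAIT
End state WAIT is accepting.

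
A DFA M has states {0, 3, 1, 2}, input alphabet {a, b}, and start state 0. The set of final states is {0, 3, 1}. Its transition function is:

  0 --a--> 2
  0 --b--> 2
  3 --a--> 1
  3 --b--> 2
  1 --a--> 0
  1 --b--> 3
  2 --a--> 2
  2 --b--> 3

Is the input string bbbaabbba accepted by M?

start at 0
read 'b': 0 → 2
read 'b': 2 → 3
read 'b': 3 → 2
read 'a': 2 → 2
read 'a': 2 → 2
read 'b': 2 → 3
read 'b': 3 → 2
read 'b': 2 → 3
read 'a': 3 → 1
End state 1 is accepting.

Yes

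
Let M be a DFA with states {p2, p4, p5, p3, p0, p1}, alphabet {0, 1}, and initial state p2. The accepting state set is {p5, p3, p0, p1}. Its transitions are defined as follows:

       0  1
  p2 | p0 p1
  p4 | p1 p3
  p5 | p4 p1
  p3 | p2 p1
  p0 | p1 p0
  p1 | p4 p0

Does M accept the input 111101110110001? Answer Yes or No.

Yes

start at p2
read '1': p2 → p1
read '1': p1 → p0
read '1': p0 → p0
read '1': p0 → p0
read '0': p0 → p1
read '1': p1 → p0
read '1': p0 → p0
read '1': p0 → p0
read '0': p0 → p1
read '1': p1 → p0
read '1': p0 → p0
read '0': p0 → p1
read '0': p1 → p4
read '0': p4 → p1
read '1': p1 → p0
End state p0 is accepting.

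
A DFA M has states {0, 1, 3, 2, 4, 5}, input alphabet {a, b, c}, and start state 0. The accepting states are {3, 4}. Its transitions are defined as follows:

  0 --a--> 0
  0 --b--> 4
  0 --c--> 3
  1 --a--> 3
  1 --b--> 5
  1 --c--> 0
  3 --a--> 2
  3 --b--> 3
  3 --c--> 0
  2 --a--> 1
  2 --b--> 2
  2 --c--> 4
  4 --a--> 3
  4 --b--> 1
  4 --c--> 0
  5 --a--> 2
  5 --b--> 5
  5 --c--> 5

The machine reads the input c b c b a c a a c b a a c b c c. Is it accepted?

Yes

Trace: 0 -c-> 3 -b-> 3 -c-> 0 -b-> 4 -a-> 3 -c-> 0 -a-> 0 -a-> 0 -c-> 3 -b-> 3 -a-> 2 -a-> 1 -c-> 0 -b-> 4 -c-> 0 -c-> 3
End state 3 is accepting.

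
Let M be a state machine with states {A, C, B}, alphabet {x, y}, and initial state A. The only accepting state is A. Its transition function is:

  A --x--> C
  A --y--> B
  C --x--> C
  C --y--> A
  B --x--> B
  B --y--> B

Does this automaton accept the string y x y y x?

Trace: A -y-> B -x-> B -y-> B -y-> B -x-> B
End state B is not accepting.

No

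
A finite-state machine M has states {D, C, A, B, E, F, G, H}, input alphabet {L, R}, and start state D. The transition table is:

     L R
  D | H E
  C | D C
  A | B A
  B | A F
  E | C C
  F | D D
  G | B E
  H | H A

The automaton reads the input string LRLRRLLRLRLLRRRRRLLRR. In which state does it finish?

Trace: D -L-> H -R-> A -L-> B -R-> F -R-> D -L-> H -L-> H -R-> A -L-> B -R-> F -L-> D -L-> H -R-> A -R-> A -R-> A -R-> A -R-> A -L-> B -L-> A -R-> A -R-> A

A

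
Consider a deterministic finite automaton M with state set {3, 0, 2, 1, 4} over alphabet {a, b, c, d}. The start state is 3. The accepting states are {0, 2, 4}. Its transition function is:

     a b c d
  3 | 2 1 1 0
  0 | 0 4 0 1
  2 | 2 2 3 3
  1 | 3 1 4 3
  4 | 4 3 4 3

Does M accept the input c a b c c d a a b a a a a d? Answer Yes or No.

3 → 1 → 3 → 1 → 4 → 4 → 3 → 2 → 2 → 2 → 2 → 2 → 2 → 2 → 3
End state 3 is not accepting.

No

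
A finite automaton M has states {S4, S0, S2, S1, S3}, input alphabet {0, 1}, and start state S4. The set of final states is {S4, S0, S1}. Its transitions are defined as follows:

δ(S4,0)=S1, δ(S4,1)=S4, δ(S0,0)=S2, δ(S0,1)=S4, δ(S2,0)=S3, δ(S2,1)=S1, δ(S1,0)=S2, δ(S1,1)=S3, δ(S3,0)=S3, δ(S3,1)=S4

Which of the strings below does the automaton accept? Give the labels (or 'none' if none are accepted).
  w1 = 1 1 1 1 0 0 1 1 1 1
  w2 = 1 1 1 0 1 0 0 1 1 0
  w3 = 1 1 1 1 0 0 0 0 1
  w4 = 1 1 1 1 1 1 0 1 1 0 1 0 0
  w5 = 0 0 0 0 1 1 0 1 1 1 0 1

w1, w2, w3

w1: Trace: S4 -1-> S4 -1-> S4 -1-> S4 -1-> S4 -0-> S1 -0-> S2 -1-> S1 -1-> S3 -1-> S4 -1-> S4  → end S4, accepted
w2: Trace: S4 -1-> S4 -1-> S4 -1-> S4 -0-> S1 -1-> S3 -0-> S3 -0-> S3 -1-> S4 -1-> S4 -0-> S1  → end S1, accepted
w3: Trace: S4 -1-> S4 -1-> S4 -1-> S4 -1-> S4 -0-> S1 -0-> S2 -0-> S3 -0-> S3 -1-> S4  → end S4, accepted
w4: Trace: S4 -1-> S4 -1-> S4 -1-> S4 -1-> S4 -1-> S4 -1-> S4 -0-> S1 -1-> S3 -1-> S4 -0-> S1 -1-> S3 -0-> S3 -0-> S3  → end S3, rejected
w5: Trace: S4 -0-> S1 -0-> S2 -0-> S3 -0-> S3 -1-> S4 -1-> S4 -0-> S1 -1-> S3 -1-> S4 -1-> S4 -0-> S1 -1-> S3  → end S3, rejected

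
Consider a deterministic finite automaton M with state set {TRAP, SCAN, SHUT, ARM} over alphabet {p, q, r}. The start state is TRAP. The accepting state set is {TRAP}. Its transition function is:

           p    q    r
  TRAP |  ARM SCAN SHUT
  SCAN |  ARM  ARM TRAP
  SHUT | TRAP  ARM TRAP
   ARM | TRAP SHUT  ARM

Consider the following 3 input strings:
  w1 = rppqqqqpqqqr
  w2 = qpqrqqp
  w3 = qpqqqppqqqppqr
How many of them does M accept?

3

w1: Trace: TRAP -r-> SHUT -p-> TRAP -p-> ARM -q-> SHUT -q-> ARM -q-> SHUT -q-> ARM -p-> TRAP -q-> SCAN -q-> ARM -q-> SHUT -r-> TRAP  → end TRAP, accepted
w2: Trace: TRAP -q-> SCAN -p-> ARM -q-> SHUT -r-> TRAP -q-> SCAN -q-> ARM -p-> TRAP  → end TRAP, accepted
w3: Trace: TRAP -q-> SCAN -p-> ARM -q-> SHUT -q-> ARM -q-> SHUT -p-> TRAP -p-> ARM -q-> SHUT -q-> ARM -q-> SHUT -p-> TRAP -p-> ARM -q-> SHUT -r-> TRAP  → end TRAP, accepted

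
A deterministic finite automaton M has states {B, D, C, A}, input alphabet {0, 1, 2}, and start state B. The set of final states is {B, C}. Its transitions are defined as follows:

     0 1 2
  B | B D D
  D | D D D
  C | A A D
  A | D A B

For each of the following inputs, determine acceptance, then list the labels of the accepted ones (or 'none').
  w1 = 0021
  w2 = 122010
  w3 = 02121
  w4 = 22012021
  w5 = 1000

none

w1: Trace: B -0-> B -0-> B -2-> D -1-> D  → end D, rejected
w2: Trace: B -1-> D -2-> D -2-> D -0-> D -1-> D -0-> D  → end D, rejected
w3: Trace: B -0-> B -2-> D -1-> D -2-> D -1-> D  → end D, rejected
w4: Trace: B -2-> D -2-> D -0-> D -1-> D -2-> D -0-> D -2-> D -1-> D  → end D, rejected
w5: Trace: B -1-> D -0-> D -0-> D -0-> D  → end D, rejected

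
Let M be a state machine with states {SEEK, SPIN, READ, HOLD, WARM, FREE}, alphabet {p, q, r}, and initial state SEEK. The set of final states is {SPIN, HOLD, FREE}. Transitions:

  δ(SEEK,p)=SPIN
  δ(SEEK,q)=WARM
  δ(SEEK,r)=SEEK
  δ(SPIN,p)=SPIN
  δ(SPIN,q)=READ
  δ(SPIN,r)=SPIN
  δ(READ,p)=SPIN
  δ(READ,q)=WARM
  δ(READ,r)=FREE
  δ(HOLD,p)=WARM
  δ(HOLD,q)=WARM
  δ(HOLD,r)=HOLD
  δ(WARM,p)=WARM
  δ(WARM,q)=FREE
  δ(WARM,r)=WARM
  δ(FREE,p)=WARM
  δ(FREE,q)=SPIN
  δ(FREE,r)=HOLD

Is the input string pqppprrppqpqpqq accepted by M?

start at SEEK
read 'p': SEEK → SPIN
read 'q': SPIN → READ
read 'p': READ → SPIN
read 'p': SPIN → SPIN
read 'p': SPIN → SPIN
read 'r': SPIN → SPIN
read 'r': SPIN → SPIN
read 'p': SPIN → SPIN
read 'p': SPIN → SPIN
read 'q': SPIN → READ
read 'p': READ → SPIN
read 'q': SPIN → READ
read 'p': READ → SPIN
read 'q': SPIN → READ
read 'q': READ → WARM
End state WARM is not accepting.

No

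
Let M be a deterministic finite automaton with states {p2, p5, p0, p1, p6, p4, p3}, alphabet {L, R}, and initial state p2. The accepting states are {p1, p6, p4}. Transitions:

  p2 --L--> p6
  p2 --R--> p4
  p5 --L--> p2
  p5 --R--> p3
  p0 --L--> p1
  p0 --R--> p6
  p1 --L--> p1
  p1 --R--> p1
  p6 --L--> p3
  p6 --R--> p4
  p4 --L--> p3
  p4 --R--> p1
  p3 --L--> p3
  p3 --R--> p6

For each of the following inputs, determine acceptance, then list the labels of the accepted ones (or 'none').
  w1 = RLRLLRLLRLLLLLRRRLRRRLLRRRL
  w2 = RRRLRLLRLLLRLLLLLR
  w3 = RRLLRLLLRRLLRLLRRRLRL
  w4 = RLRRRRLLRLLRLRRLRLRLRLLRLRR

w1: p2 → p4 → p3 → p6 → p3 → p3 → p6 → p3 → p3 → p6 → p3 → p3 → p3 → p3 → p3 → p6 → p4 → p1 → p1 → p1 → p1 → p1 → p1 → p1 → p1 → p1 → p1 → p1  → end p1, accepted
w2: p2 → p4 → p1 → p1 → p1 → p1 → p1 → p1 → p1 → p1 → p1 → p1 → p1 → p1 → p1 → p1 → p1 → p1 → p1  → end p1, accepted
w3: p2 → p4 → p1 → p1 → p1 → p1 → p1 → p1 → p1 → p1 → p1 → p1 → p1 → p1 → p1 → p1 → p1 → p1 → p1 → p1 → p1 → p1  → end p1, accepted
w4: p2 → p4 → p3 → p6 → p4 → p1 → p1 → p1 → p1 → p1 → p1 → p1 → p1 → p1 → p1 → p1 → p1 → p1 → p1 → p1 → p1 → p1 → p1 → p1 → p1 → p1 → p1 → p1  → end p1, accepted

w1, w2, w3, w4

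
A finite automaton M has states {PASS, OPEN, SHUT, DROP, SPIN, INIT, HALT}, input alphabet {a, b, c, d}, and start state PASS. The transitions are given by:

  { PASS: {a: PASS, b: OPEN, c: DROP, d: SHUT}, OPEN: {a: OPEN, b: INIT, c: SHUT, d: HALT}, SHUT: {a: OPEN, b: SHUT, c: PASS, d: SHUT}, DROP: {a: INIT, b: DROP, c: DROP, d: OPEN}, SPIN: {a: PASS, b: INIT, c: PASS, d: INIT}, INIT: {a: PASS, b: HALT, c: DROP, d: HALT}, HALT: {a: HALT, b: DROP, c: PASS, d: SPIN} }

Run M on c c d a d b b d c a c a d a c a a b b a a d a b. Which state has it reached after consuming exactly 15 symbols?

start at PASS
read 'c': PASS → DROP
read 'c': DROP → DROP
read 'd': DROP → OPEN
read 'a': OPEN → OPEN
read 'd': OPEN → HALT
read 'b': HALT → DROP
read 'b': DROP → DROP
read 'd': DROP → OPEN
read 'c': OPEN → SHUT
read 'a': SHUT → OPEN
read 'c': OPEN → SHUT
read 'a': SHUT → OPEN
read 'd': OPEN → HALT
read 'a': HALT → HALT
read 'c': HALT → PASS
After 15 symbols: PASS.

PASS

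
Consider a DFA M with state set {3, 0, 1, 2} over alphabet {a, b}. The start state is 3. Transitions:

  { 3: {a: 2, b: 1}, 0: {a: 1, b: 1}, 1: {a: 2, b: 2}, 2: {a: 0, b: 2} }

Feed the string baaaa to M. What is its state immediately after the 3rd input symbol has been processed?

0

start at 3
read 'b': 3 → 1
read 'a': 1 → 2
read 'a': 2 → 0
After 3 symbols: 0.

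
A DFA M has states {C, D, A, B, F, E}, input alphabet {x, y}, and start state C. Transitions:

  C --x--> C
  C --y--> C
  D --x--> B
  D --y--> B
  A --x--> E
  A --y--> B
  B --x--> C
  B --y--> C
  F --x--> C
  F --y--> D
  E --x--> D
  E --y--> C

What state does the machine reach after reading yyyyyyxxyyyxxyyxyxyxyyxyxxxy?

start at C
read 'y': C → C
read 'y': C → C
read 'y': C → C
read 'y': C → C
read 'y': C → C
read 'y': C → C
read 'x': C → C
read 'x': C → C
read 'y': C → C
read 'y': C → C
read 'y': C → C
read 'x': C → C
read 'x': C → C
read 'y': C → C
read 'y': C → C
read 'x': C → C
read 'y': C → C
read 'x': C → C
read 'y': C → C
read 'x': C → C
read 'y': C → C
read 'y': C → C
read 'x': C → C
read 'y': C → C
read 'x': C → C
read 'x': C → C
read 'x': C → C
read 'y': C → C

C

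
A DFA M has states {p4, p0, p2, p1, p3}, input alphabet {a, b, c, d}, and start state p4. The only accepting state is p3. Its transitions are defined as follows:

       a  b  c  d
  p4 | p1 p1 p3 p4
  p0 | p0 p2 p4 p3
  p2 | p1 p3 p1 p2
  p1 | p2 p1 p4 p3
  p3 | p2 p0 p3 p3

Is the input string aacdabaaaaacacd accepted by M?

Yes

p4 → p1 → p2 → p1 → p3 → p2 → p3 → p2 → p1 → p2 → p1 → p2 → p1 → p2 → p1 → p3
End state p3 is accepting.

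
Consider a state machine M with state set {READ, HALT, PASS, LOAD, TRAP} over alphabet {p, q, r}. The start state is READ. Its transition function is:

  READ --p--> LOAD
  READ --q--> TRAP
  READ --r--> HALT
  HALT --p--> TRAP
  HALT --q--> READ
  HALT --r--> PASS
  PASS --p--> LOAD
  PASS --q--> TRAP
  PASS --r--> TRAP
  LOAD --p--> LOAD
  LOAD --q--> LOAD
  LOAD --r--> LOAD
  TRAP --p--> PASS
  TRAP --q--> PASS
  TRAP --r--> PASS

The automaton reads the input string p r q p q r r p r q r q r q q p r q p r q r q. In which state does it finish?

Trace: READ -p-> LOAD -r-> LOAD -q-> LOAD -p-> LOAD -q-> LOAD -r-> LOAD -r-> LOAD -p-> LOAD -r-> LOAD -q-> LOAD -r-> LOAD -q-> LOAD -r-> LOAD -q-> LOAD -q-> LOAD -p-> LOAD -r-> LOAD -q-> LOAD -p-> LOAD -r-> LOAD -q-> LOAD -r-> LOAD -q-> LOAD

LOAD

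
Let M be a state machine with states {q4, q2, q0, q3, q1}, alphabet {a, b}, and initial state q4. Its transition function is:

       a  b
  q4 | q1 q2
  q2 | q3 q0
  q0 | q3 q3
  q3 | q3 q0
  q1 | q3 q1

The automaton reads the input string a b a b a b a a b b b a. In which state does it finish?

q4 → q1 → q1 → q3 → q0 → q3 → q0 → q3 → q3 → q0 → q3 → q0 → q3

q3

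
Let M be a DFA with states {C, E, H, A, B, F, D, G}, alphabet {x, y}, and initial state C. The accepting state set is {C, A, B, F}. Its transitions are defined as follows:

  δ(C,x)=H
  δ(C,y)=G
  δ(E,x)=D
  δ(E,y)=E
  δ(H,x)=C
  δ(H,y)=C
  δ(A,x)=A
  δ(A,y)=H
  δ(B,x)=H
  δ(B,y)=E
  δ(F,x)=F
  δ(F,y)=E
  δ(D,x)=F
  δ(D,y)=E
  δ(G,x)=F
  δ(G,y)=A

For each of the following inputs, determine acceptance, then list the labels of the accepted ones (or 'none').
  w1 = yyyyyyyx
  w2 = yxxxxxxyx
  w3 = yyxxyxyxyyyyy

w1:
  start at C
  read 'y': C → G
  read 'y': G → A
  read 'y': A → H
  read 'y': H → C
  read 'y': C → G
  read 'y': G → A
  read 'y': A → H
  read 'x': H → C
  end C, accepted
w2:
  start at C
  read 'y': C → G
  read 'x': G → F
  read 'x': F → F
  read 'x': F → F
  read 'x': F → F
  read 'x': F → F
  read 'x': F → F
  read 'y': F → E
  read 'x': E → D
  end D, rejected
w3:
  start at C
  read 'y': C → G
  read 'y': G → A
  read 'x': A → A
  read 'x': A → A
  read 'y': A → H
  read 'x': H → C
  read 'y': C → G
  read 'x': G → F
  read 'y': F → E
  read 'y': E → E
  read 'y': E → E
  read 'y': E → E
  read 'y': E → E
  end E, rejected

w1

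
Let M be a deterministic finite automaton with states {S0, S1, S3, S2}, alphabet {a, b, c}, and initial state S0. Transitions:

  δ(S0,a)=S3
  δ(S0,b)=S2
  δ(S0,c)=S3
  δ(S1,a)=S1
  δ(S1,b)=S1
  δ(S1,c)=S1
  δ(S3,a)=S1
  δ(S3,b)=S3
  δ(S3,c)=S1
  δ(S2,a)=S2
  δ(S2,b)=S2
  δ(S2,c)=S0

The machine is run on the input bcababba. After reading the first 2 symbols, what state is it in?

Trace: S0 -b-> S2 -c-> S0
After 2 symbols: S0.

S0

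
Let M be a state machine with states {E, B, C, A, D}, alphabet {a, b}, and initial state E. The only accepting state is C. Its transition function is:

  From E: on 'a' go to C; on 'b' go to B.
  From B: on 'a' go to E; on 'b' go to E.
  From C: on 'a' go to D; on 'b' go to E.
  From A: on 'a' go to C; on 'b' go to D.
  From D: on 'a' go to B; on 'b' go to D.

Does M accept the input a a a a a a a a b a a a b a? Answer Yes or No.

No

Trace: E -a-> C -a-> D -a-> B -a-> E -a-> C -a-> D -a-> B -a-> E -b-> B -a-> E -a-> C -a-> D -b-> D -a-> B
End state B is not accepting.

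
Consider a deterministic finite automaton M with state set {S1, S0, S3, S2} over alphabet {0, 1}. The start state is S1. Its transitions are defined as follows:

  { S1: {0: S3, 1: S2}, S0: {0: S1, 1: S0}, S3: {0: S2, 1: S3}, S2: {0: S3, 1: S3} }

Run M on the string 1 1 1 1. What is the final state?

start at S1
read '1': S1 → S2
read '1': S2 → S3
read '1': S3 → S3
read '1': S3 → S3

S3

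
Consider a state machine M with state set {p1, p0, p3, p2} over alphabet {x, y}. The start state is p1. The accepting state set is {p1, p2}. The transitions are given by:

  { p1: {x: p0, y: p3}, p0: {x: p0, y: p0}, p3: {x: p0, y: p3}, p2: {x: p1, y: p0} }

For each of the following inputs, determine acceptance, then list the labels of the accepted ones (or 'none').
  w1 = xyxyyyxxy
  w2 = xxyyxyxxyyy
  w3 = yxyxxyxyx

w1: p1 → p0 → p0 → p0 → p0 → p0 → p0 → p0 → p0 → p0  → end p0, rejected
w2: p1 → p0 → p0 → p0 → p0 → p0 → p0 → p0 → p0 → p0 → p0 → p0  → end p0, rejected
w3: p1 → p3 → p0 → p0 → p0 → p0 → p0 → p0 → p0 → p0  → end p0, rejected

none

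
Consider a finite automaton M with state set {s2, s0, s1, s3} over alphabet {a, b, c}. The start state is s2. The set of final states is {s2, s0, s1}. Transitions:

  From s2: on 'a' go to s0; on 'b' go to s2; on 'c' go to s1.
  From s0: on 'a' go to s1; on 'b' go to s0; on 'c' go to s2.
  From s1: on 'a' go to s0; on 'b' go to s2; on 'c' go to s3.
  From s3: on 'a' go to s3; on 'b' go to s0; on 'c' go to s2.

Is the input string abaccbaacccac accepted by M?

Yes

s2 → s0 → s0 → s1 → s3 → s2 → s2 → s0 → s1 → s3 → s2 → s1 → s0 → s2
End state s2 is accepting.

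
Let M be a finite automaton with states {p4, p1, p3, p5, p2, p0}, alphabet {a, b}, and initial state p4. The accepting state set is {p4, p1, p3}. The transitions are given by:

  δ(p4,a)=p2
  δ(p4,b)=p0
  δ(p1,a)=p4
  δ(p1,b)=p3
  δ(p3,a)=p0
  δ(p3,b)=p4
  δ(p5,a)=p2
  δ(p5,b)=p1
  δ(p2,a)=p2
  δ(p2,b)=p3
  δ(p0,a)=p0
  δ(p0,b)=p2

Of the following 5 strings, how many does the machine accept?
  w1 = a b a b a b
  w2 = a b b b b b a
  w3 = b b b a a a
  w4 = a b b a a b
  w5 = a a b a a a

2

w1: p4 → p2 → p3 → p0 → p2 → p2 → p3  → end p3, accepted
w2: p4 → p2 → p3 → p4 → p0 → p2 → p3 → p0  → end p0, rejected
w3: p4 → p0 → p2 → p3 → p0 → p0 → p0  → end p0, rejected
w4: p4 → p2 → p3 → p4 → p2 → p2 → p3  → end p3, accepted
w5: p4 → p2 → p2 → p3 → p0 → p0 → p0  → end p0, rejected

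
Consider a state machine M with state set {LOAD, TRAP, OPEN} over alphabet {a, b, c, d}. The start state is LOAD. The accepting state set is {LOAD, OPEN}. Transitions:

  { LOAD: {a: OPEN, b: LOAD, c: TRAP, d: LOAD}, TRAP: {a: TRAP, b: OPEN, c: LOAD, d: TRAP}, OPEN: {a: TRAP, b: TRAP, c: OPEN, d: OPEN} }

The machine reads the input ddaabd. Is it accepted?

Trace: LOAD -d-> LOAD -d-> LOAD -a-> OPEN -a-> TRAP -b-> OPEN -d-> OPEN
End state OPEN is accepting.

Yes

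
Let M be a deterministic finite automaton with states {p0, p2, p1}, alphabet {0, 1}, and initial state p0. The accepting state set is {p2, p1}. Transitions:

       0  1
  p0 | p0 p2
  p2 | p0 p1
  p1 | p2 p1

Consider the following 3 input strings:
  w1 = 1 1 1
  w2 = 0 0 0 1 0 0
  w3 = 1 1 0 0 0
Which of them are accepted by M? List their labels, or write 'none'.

w1:
  start at p0
  read '1': p0 → p2
  read '1': p2 → p1
  read '1': p1 → p1
  end p1, accepted
w2:
  start at p0
  read '0': p0 → p0
  read '0': p0 → p0
  read '0': p0 → p0
  read '1': p0 → p2
  read '0': p2 → p0
  read '0': p0 → p0
  end p0, rejected
w3:
  start at p0
  read '1': p0 → p2
  read '1': p2 → p1
  read '0': p1 → p2
  read '0': p2 → p0
  read '0': p0 → p0
  end p0, rejected

w1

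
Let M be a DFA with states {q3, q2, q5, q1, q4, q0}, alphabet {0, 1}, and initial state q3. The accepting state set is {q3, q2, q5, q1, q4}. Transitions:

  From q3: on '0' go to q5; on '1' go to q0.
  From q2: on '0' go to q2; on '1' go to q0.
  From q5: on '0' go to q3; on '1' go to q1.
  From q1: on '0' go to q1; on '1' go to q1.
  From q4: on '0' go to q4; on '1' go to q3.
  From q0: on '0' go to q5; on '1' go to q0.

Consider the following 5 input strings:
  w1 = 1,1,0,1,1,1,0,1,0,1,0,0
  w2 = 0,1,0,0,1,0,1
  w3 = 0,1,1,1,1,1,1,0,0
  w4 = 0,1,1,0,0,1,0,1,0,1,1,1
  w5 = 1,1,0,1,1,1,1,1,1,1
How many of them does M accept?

w1: Trace: q3 -1-> q0 -1-> q0 -0-> q5 -1-> q1 -1-> q1 -1-> q1 -0-> q1 -1-> q1 -0-> q1 -1-> q1 -0-> q1 -0-> q1  → end q1, accepted
w2: Trace: q3 -0-> q5 -1-> q1 -0-> q1 -0-> q1 -1-> q1 -0-> q1 -1-> q1  → end q1, accepted
w3: Trace: q3 -0-> q5 -1-> q1 -1-> q1 -1-> q1 -1-> q1 -1-> q1 -1-> q1 -0-> q1 -0-> q1  → end q1, accepted
w4: Trace: q3 -0-> q5 -1-> q1 -1-> q1 -0-> q1 -0-> q1 -1-> q1 -0-> q1 -1-> q1 -0-> q1 -1-> q1 -1-> q1 -1-> q1  → end q1, accepted
w5: Trace: q3 -1-> q0 -1-> q0 -0-> q5 -1-> q1 -1-> q1 -1-> q1 -1-> q1 -1-> q1 -1-> q1 -1-> q1  → end q1, accepted

5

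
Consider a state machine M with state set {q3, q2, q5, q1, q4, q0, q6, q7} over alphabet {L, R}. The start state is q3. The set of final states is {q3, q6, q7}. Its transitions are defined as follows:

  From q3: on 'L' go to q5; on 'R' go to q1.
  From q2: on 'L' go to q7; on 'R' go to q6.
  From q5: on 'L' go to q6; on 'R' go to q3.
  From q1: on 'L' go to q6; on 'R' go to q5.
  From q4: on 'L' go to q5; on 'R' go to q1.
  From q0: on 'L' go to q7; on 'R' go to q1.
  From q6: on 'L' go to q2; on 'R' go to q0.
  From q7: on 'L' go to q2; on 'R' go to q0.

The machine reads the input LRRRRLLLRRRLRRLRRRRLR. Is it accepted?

Yes

q3 → q5 → q3 → q1 → q5 → q3 → q5 → q6 → q2 → q6 → q0 → q1 → q6 → q0 → q1 → q6 → q0 → q1 → q5 → q3 → q5 → q3
End state q3 is accepting.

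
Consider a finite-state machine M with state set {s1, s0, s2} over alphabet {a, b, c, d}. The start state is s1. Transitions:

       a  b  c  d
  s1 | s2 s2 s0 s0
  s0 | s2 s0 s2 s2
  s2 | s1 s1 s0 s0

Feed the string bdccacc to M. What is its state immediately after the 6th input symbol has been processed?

s0

s1 → s2 → s0 → s2 → s0 → s2 → s0
After 6 symbols: s0.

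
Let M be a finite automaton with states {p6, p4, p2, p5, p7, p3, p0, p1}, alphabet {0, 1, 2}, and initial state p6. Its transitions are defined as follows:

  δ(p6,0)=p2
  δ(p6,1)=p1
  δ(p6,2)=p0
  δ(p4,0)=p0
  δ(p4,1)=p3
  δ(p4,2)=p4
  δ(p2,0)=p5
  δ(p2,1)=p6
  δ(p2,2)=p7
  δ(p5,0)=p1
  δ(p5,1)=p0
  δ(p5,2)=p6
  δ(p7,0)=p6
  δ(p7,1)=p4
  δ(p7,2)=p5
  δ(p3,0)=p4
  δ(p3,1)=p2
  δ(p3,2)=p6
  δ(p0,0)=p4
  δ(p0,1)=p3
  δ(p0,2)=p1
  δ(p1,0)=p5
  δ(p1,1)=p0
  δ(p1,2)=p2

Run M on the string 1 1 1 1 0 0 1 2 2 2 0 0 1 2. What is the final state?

p6 → p1 → p0 → p3 → p2 → p5 → p1 → p0 → p1 → p2 → p7 → p6 → p2 → p6 → p0

p0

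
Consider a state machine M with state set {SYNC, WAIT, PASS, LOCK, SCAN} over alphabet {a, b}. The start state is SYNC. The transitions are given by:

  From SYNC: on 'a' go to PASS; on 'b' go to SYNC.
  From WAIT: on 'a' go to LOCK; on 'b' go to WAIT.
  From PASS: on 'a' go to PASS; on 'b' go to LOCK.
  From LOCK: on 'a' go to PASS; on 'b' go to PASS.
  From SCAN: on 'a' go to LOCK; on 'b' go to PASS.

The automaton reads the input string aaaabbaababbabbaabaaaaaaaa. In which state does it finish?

PASS

start at SYNC
read 'a': SYNC → PASS
read 'a': PASS → PASS
read 'a': PASS → PASS
read 'a': PASS → PASS
read 'b': PASS → LOCK
read 'b': LOCK → PASS
read 'a': PASS → PASS
read 'a': PASS → PASS
read 'b': PASS → LOCK
read 'a': LOCK → PASS
read 'b': PASS → LOCK
read 'b': LOCK → PASS
read 'a': PASS → PASS
read 'b': PASS → LOCK
read 'b': LOCK → PASS
read 'a': PASS → PASS
read 'a': PASS → PASS
read 'b': PASS → LOCK
read 'a': LOCK → PASS
read 'a': PASS → PASS
read 'a': PASS → PASS
read 'a': PASS → PASS
read 'a': PASS → PASS
read 'a': PASS → PASS
read 'a': PASS → PASS
read 'a': PASS → PASS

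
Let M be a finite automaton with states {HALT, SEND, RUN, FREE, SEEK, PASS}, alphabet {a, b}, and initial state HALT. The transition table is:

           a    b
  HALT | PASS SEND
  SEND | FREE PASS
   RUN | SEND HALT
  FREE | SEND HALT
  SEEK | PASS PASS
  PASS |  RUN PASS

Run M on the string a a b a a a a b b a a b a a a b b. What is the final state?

HALT → PASS → RUN → HALT → PASS → RUN → SEND → FREE → HALT → SEND → FREE → SEND → PASS → RUN → SEND → FREE → HALT → SEND

SEND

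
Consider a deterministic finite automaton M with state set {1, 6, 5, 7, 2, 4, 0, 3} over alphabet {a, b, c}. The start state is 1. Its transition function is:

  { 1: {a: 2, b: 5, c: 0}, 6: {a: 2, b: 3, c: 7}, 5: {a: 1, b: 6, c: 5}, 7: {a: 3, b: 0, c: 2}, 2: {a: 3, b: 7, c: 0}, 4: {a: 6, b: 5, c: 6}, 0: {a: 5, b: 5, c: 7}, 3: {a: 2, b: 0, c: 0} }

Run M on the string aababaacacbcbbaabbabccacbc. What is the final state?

5

start at 1
read 'a': 1 → 2
read 'a': 2 → 3
read 'b': 3 → 0
read 'a': 0 → 5
read 'b': 5 → 6
read 'a': 6 → 2
read 'a': 2 → 3
read 'c': 3 → 0
read 'a': 0 → 5
read 'c': 5 → 5
read 'b': 5 → 6
read 'c': 6 → 7
read 'b': 7 → 0
read 'b': 0 → 5
read 'a': 5 → 1
read 'a': 1 → 2
read 'b': 2 → 7
read 'b': 7 → 0
read 'a': 0 → 5
read 'b': 5 → 6
read 'c': 6 → 7
read 'c': 7 → 2
read 'a': 2 → 3
read 'c': 3 → 0
read 'b': 0 → 5
read 'c': 5 → 5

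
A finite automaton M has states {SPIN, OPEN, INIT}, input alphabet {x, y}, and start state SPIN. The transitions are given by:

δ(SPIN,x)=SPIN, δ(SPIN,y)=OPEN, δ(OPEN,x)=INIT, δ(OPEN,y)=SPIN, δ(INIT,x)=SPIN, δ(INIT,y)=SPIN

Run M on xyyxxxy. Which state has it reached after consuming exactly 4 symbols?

SPIN → SPIN → OPEN → SPIN → SPIN
After 4 symbols: SPIN.

SPIN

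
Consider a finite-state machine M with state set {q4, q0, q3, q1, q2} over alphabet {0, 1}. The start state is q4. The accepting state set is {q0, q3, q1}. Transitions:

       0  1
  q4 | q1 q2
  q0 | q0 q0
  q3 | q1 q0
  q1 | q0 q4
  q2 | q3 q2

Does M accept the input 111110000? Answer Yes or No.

Yes

start at q4
read '1': q4 → q2
read '1': q2 → q2
read '1': q2 → q2
read '1': q2 → q2
read '1': q2 → q2
read '0': q2 → q3
read '0': q3 → q1
read '0': q1 → q0
read '0': q0 → q0
End state q0 is accepting.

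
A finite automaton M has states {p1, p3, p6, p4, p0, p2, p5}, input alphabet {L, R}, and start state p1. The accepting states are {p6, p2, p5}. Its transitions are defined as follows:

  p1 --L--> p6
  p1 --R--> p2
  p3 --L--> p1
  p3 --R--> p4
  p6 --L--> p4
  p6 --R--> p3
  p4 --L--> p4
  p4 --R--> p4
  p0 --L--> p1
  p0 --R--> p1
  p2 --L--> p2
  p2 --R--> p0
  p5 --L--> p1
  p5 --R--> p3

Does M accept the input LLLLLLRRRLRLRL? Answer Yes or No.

p1 → p6 → p4 → p4 → p4 → p4 → p4 → p4 → p4 → p4 → p4 → p4 → p4 → p4 → p4
End state p4 is not accepting.

No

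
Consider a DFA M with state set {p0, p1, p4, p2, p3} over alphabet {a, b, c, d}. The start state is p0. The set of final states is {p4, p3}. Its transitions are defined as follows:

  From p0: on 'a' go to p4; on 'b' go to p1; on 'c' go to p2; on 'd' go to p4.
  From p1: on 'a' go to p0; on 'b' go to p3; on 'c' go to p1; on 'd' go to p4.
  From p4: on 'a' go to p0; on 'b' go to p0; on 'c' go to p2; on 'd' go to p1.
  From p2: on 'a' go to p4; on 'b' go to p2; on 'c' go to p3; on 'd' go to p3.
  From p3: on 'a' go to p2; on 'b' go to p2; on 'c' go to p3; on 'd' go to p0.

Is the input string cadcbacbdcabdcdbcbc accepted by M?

Yes

start at p0
read 'c': p0 → p2
read 'a': p2 → p4
read 'd': p4 → p1
read 'c': p1 → p1
read 'b': p1 → p3
read 'a': p3 → p2
read 'c': p2 → p3
read 'b': p3 → p2
read 'd': p2 → p3
read 'c': p3 → p3
read 'a': p3 → p2
read 'b': p2 → p2
read 'd': p2 → p3
read 'c': p3 → p3
read 'd': p3 → p0
read 'b': p0 → p1
read 'c': p1 → p1
read 'b': p1 → p3
read 'c': p3 → p3
End state p3 is accepting.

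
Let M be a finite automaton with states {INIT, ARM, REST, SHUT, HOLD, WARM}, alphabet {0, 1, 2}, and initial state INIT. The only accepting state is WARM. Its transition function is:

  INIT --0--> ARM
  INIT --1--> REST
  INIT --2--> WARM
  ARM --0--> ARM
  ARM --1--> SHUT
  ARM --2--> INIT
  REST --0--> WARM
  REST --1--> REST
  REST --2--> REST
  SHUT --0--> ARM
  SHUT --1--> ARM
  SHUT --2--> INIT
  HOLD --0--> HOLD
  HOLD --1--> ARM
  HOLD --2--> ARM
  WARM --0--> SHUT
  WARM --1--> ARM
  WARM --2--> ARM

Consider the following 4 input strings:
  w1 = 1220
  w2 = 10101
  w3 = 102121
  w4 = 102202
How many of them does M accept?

w1:
  start at INIT
  read '1': INIT → REST
  read '2': REST → REST
  read '2': REST → REST
  read '0': REST → WARM
  end WARM, accepted
w2:
  start at INIT
  read '1': INIT → REST
  read '0': REST → WARM
  read '1': WARM → ARM
  read '0': ARM → ARM
  read '1': ARM → SHUT
  end SHUT, rejected
w3:
  start at INIT
  read '1': INIT → REST
  read '0': REST → WARM
  read '2': WARM → ARM
  read '1': ARM → SHUT
  read '2': SHUT → INIT
  read '1': INIT → REST
  end REST, rejected
w4:
  start at INIT
  read '1': INIT → REST
  read '0': REST → WARM
  read '2': WARM → ARM
  read '2': ARM → INIT
  read '0': INIT → ARM
  read '2': ARM → INIT
  end INIT, rejected

1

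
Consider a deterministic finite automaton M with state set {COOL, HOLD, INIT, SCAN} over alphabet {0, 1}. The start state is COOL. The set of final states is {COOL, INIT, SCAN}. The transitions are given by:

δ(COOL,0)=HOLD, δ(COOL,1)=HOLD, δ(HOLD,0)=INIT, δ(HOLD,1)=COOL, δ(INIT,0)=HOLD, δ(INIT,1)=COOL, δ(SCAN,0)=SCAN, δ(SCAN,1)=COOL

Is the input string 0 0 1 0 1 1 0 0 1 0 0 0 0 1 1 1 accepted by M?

COOL → HOLD → INIT → COOL → HOLD → COOL → HOLD → INIT → HOLD → COOL → HOLD → INIT → HOLD → INIT → COOL → HOLD → COOL
End state COOL is accepting.

Yes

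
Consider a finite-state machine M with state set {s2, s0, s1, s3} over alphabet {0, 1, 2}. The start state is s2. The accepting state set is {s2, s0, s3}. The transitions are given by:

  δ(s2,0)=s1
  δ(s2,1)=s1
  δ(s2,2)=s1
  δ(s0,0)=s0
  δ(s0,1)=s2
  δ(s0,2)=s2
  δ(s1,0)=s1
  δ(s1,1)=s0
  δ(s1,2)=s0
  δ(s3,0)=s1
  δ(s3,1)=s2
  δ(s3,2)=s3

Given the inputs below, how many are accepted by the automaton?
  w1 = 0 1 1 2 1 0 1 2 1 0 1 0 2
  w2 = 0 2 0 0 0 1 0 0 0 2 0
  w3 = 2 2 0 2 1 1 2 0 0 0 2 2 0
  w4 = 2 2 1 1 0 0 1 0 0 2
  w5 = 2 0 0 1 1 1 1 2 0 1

4

w1: s2 → s1 → s0 → s2 → s1 → s0 → s0 → s2 → s1 → s0 → s0 → s2 → s1 → s0  → end s0, accepted
w2: s2 → s1 → s0 → s0 → s0 → s0 → s2 → s1 → s1 → s1 → s0 → s0  → end s0, accepted
w3: s2 → s1 → s0 → s0 → s2 → s1 → s0 → s2 → s1 → s1 → s1 → s0 → s2 → s1  → end s1, rejected
w4: s2 → s1 → s0 → s2 → s1 → s1 → s1 → s0 → s0 → s0 → s2  → end s2, accepted
w5: s2 → s1 → s1 → s1 → s0 → s2 → s1 → s0 → s2 → s1 → s0  → end s0, accepted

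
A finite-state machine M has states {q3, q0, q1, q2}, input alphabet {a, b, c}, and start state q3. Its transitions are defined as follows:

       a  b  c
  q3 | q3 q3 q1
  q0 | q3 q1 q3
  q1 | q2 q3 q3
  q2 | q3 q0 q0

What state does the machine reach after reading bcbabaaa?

q3 → q3 → q1 → q3 → q3 → q3 → q3 → q3 → q3

q3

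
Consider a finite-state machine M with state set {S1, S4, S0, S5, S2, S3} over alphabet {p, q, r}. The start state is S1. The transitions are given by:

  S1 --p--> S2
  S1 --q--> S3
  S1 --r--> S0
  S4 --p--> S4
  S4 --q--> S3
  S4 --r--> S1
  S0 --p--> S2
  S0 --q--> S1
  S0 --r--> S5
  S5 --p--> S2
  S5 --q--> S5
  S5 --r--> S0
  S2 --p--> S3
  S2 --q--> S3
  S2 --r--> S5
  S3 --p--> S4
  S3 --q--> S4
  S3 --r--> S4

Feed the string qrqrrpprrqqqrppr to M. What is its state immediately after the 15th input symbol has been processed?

S4

Trace: S1 -q-> S3 -r-> S4 -q-> S3 -r-> S4 -r-> S1 -p-> S2 -p-> S3 -r-> S4 -r-> S1 -q-> S3 -q-> S4 -q-> S3 -r-> S4 -p-> S4 -p-> S4
After 15 symbols: S4.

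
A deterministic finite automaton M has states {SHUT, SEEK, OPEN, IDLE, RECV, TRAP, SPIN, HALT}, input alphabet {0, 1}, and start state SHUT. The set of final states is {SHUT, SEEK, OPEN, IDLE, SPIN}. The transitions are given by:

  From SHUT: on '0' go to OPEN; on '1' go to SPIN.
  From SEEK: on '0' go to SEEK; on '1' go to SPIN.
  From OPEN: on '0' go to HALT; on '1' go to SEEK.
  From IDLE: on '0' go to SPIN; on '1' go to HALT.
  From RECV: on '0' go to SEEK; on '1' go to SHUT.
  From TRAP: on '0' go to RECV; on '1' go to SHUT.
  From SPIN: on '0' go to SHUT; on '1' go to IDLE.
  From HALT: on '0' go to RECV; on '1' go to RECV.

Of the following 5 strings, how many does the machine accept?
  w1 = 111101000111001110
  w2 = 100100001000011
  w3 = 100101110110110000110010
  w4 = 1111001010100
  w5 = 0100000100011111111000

w1: SHUT → SPIN → IDLE → HALT → RECV → SEEK → SPIN → SHUT → OPEN → HALT → RECV → SHUT → SPIN → SHUT → OPEN → SEEK → SPIN → IDLE → SPIN  → end SPIN, accepted
w2: SHUT → SPIN → SHUT → OPEN → SEEK → SEEK → SEEK → SEEK → SEEK → SPIN → SHUT → OPEN → HALT → RECV → SHUT → SPIN  → end SPIN, accepted
w3: SHUT → SPIN → SHUT → OPEN → SEEK → SEEK → SPIN → IDLE → HALT → RECV → SHUT → SPIN → SHUT → SPIN → IDLE → SPIN → SHUT → OPEN → HALT → RECV → SHUT → OPEN → HALT → RECV → SEEK  → end SEEK, accepted
w4: SHUT → SPIN → IDLE → HALT → RECV → SEEK → SEEK → SPIN → SHUT → SPIN → SHUT → SPIN → SHUT → OPEN  → end OPEN, accepted
w5: SHUT → OPEN → SEEK → SEEK → SEEK → SEEK → SEEK → SEEK → SPIN → SHUT → OPEN → HALT → RECV → SHUT → SPIN → IDLE → HALT → RECV → SHUT → SPIN → SHUT → OPEN → HALT  → end HALT, rejected

4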